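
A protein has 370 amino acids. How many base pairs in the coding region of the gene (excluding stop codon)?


Each amino acid = 1 codon = 3 bp
bp = 370 * 3 = 1110 bp

1110 bp


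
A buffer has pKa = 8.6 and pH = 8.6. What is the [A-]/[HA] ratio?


[A-]/[HA] = 10^(pH - pKa)
= 10^(8.6 - 8.6)
= 1.0

1.0


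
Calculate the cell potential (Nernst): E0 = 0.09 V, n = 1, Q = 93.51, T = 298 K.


E = E0 - (RT/nF) * ln(Q)
E = 0.09 - (8.314 * 298 / (1 * 96485)) * ln(93.51)
E = -0.0265 V

-0.0265 V


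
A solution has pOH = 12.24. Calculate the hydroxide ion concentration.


[OH-] = 10^(-pOH)
[OH-] = 10^(-12.24)
[OH-] = 5.754e-13 M

5.754e-13 M


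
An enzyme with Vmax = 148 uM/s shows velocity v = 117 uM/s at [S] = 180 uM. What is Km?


Km = [S] * (Vmax - v) / v
Km = 180 * (148 - 117) / 117
Km = 47.6923 uM

47.6923 uM


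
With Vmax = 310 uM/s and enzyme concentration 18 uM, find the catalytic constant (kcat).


kcat = Vmax / [E]t
kcat = 310 / 18
kcat = 17.2222 s^-1

17.2222 s^-1


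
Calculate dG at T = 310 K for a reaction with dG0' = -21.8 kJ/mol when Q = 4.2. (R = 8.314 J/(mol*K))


dG = dG0' + RT * ln(Q) / 1000
dG = -21.8 + 8.314 * 310 * ln(4.2) / 1000
dG = -18.1013 kJ/mol

-18.1013 kJ/mol


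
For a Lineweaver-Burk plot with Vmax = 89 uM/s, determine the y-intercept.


y-intercept = 1/Vmax
= 1/89
= 0.0112 s/uM

0.0112 s/uM


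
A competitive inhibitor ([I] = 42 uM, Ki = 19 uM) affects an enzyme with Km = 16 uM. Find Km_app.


Km_app = Km * (1 + [I]/Ki)
Km_app = 16 * (1 + 42/19)
Km_app = 51.3684 uM

51.3684 uM


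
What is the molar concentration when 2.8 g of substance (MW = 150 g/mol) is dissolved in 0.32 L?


C = (mass / MW) / volume
C = (2.8 / 150) / 0.32
C = 0.0583 M

0.0583 M


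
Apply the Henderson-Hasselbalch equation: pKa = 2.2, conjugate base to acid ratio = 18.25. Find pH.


pH = pKa + log10([A-]/[HA])
pH = 2.2 + log10(18.25)
pH = 3.4613

3.4613


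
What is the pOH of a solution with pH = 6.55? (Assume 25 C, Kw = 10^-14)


pOH = 14 - pH
pOH = 14 - 6.55
pOH = 7.45

7.45


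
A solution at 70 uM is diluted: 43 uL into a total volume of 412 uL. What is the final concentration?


C2 = C1 * V1 / V2
C2 = 70 * 43 / 412
C2 = 7.3058 uM

7.3058 uM


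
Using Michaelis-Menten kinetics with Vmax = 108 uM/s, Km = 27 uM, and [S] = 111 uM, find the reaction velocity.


v = Vmax * [S] / (Km + [S])
v = 108 * 111 / (27 + 111)
v = 86.8696 uM/s

86.8696 uM/s


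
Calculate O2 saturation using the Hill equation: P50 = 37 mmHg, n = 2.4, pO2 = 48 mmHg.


Y = pO2^n / (P50^n + pO2^n)
Y = 48^2.4 / (37^2.4 + 48^2.4)
Y = 65.13%

65.13%


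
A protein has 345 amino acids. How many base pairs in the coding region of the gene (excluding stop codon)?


Each amino acid = 1 codon = 3 bp
bp = 345 * 3 = 1035 bp

1035 bp


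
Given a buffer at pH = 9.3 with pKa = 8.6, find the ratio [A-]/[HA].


[A-]/[HA] = 10^(pH - pKa)
= 10^(9.3 - 8.6)
= 5.0119

5.0119


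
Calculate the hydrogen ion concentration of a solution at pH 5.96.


[H+] = 10^(-pH)
[H+] = 10^(-5.96)
[H+] = 1.096e-06 M

1.096e-06 M


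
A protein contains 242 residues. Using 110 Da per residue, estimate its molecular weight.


MW = n_residues * 110 Da
MW = 242 * 110
MW = 26620 Da

26620 Da


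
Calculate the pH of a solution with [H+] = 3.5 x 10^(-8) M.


pH = -log10([H+])
pH = -log10(3.5 x 10^(-8))
pH = 7.4559

7.4559


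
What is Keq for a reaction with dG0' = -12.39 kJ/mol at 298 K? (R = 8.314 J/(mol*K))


Keq = exp(-dG0 * 1000 / (R * T))
Keq = exp(-(-12.39) * 1000 / (8.314 * 298))
Keq = 148.5414

148.5414


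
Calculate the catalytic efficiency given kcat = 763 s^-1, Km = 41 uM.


Catalytic efficiency = kcat / Km
= 763 / 41
= 18.6098 uM^-1*s^-1

18.6098 uM^-1*s^-1


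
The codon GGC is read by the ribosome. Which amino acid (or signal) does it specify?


Standard genetic code lookup.
Codon GGC -> Gly

Gly


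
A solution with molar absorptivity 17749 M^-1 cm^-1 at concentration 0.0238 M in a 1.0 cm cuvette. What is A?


A = epsilon * c * l
A = 17749 * 0.0238 * 1.0
A = 422.4262

422.4262


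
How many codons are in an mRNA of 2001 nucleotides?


codons = nucleotides / 3
codons = 2001 / 3 = 667

667


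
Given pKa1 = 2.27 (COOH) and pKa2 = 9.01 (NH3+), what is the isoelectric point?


pI = (pKa1 + pKa2) / 2
pI = (2.27 + 9.01) / 2
pI = 5.64

5.64


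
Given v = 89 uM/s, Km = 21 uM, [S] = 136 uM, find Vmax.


Vmax = v * (Km + [S]) / [S]
Vmax = 89 * (21 + 136) / 136
Vmax = 102.7426 uM/s

102.7426 uM/s


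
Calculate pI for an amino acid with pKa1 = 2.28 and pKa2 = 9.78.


pI = (pKa1 + pKa2) / 2
pI = (2.28 + 9.78) / 2
pI = 6.03

6.03


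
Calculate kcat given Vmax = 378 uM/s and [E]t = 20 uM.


kcat = Vmax / [E]t
kcat = 378 / 20
kcat = 18.9 s^-1

18.9 s^-1


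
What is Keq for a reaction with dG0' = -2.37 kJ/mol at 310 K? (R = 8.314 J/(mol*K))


Keq = exp(-dG0 * 1000 / (R * T))
Keq = exp(-(-2.37) * 1000 / (8.314 * 310))
Keq = 2.5082

2.5082


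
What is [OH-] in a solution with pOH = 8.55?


[OH-] = 10^(-pOH)
[OH-] = 10^(-8.55)
[OH-] = 2.818e-09 M

2.818e-09 M


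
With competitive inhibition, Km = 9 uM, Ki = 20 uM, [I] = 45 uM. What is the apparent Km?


Km_app = Km * (1 + [I]/Ki)
Km_app = 9 * (1 + 45/20)
Km_app = 29.25 uM

29.25 uM


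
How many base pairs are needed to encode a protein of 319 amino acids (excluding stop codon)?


Each amino acid = 1 codon = 3 bp
bp = 319 * 3 = 957 bp

957 bp


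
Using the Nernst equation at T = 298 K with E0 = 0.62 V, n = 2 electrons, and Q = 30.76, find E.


E = E0 - (RT/nF) * ln(Q)
E = 0.62 - (8.314 * 298 / (2 * 96485)) * ln(30.76)
E = 0.576 V

0.576 V


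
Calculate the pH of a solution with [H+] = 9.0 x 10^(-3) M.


pH = -log10([H+])
pH = -log10(9.0 x 10^(-3))
pH = 2.0458

2.0458


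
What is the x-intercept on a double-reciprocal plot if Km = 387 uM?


x-intercept = -1/Km
= -1/387
= -0.0026 1/uM

-0.0026 1/uM


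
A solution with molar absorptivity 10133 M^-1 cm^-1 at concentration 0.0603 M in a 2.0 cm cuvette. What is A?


A = epsilon * c * l
A = 10133 * 0.0603 * 2.0
A = 1222.0398

1222.0398


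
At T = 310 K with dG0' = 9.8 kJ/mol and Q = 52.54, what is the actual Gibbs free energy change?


dG = dG0' + RT * ln(Q) / 1000
dG = 9.8 + 8.314 * 310 * ln(52.54) / 1000
dG = 20.0103 kJ/mol

20.0103 kJ/mol


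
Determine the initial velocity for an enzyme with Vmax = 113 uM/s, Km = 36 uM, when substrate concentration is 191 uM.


v = Vmax * [S] / (Km + [S])
v = 113 * 191 / (36 + 191)
v = 95.0793 uM/s

95.0793 uM/s


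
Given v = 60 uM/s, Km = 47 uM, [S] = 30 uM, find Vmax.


Vmax = v * (Km + [S]) / [S]
Vmax = 60 * (47 + 30) / 30
Vmax = 154.0 uM/s

154.0 uM/s


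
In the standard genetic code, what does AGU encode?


Standard genetic code lookup.
Codon AGU -> Ser

Ser


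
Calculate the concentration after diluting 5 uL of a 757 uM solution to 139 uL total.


C2 = C1 * V1 / V2
C2 = 757 * 5 / 139
C2 = 27.2302 uM

27.2302 uM


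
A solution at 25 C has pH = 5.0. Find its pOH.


pOH = 14 - pH
pOH = 14 - 5.0
pOH = 9.0

9.0


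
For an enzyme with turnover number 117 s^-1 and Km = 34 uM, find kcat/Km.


Catalytic efficiency = kcat / Km
= 117 / 34
= 3.4412 uM^-1*s^-1

3.4412 uM^-1*s^-1


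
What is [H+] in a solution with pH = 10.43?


[H+] = 10^(-pH)
[H+] = 10^(-10.43)
[H+] = 3.715e-11 M

3.715e-11 M


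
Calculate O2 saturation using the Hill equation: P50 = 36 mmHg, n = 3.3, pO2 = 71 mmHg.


Y = pO2^n / (P50^n + pO2^n)
Y = 71^3.3 / (36^3.3 + 71^3.3)
Y = 90.39%

90.39%


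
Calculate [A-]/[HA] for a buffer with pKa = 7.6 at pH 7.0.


[A-]/[HA] = 10^(pH - pKa)
= 10^(7.0 - 7.6)
= 0.2512

0.2512


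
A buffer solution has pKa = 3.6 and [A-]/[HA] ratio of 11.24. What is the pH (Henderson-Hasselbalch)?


pH = pKa + log10([A-]/[HA])
pH = 3.6 + log10(11.24)
pH = 4.6508

4.6508


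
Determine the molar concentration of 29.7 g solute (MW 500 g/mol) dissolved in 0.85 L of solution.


C = (mass / MW) / volume
C = (29.7 / 500) / 0.85
C = 0.0699 M

0.0699 M


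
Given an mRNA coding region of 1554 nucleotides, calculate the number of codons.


codons = nucleotides / 3
codons = 1554 / 3 = 518

518


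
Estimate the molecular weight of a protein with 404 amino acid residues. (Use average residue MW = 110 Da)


MW = n_residues * 110 Da
MW = 404 * 110
MW = 44440 Da

44440 Da


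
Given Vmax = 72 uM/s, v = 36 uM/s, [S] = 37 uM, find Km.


Km = [S] * (Vmax - v) / v
Km = 37 * (72 - 36) / 36
Km = 37.0 uM

37.0 uM


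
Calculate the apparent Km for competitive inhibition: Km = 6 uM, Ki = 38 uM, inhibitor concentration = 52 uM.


Km_app = Km * (1 + [I]/Ki)
Km_app = 6 * (1 + 52/38)
Km_app = 14.2105 uM

14.2105 uM


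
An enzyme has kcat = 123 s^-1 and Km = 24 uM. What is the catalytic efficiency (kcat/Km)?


Catalytic efficiency = kcat / Km
= 123 / 24
= 5.125 uM^-1*s^-1

5.125 uM^-1*s^-1


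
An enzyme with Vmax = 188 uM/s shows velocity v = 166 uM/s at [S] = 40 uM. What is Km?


Km = [S] * (Vmax - v) / v
Km = 40 * (188 - 166) / 166
Km = 5.3012 uM

5.3012 uM


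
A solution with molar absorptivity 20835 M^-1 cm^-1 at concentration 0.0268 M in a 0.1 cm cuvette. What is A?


A = epsilon * c * l
A = 20835 * 0.0268 * 0.1
A = 55.8378

55.8378


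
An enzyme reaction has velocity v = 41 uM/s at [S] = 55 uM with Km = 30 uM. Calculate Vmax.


Vmax = v * (Km + [S]) / [S]
Vmax = 41 * (30 + 55) / 55
Vmax = 63.3636 uM/s

63.3636 uM/s


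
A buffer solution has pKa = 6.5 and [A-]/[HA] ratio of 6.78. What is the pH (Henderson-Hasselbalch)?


pH = pKa + log10([A-]/[HA])
pH = 6.5 + log10(6.78)
pH = 7.3312

7.3312


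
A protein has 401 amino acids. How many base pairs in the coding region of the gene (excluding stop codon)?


Each amino acid = 1 codon = 3 bp
bp = 401 * 3 = 1203 bp

1203 bp


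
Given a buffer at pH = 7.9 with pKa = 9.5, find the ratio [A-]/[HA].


[A-]/[HA] = 10^(pH - pKa)
= 10^(7.9 - 9.5)
= 0.0251

0.0251


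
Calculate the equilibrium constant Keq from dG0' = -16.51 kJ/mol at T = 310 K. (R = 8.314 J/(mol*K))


Keq = exp(-dG0 * 1000 / (R * T))
Keq = exp(-(-16.51) * 1000 / (8.314 * 310))
Keq = 605.3636

605.3636


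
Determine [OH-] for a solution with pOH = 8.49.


[OH-] = 10^(-pOH)
[OH-] = 10^(-8.49)
[OH-] = 3.236e-09 M

3.236e-09 M


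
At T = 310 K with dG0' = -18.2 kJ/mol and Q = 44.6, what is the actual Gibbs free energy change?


dG = dG0' + RT * ln(Q) / 1000
dG = -18.2 + 8.314 * 310 * ln(44.6) / 1000
dG = -8.4119 kJ/mol

-8.4119 kJ/mol


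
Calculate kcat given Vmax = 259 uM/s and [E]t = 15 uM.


kcat = Vmax / [E]t
kcat = 259 / 15
kcat = 17.2667 s^-1

17.2667 s^-1


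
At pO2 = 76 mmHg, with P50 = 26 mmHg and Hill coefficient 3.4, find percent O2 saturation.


Y = pO2^n / (P50^n + pO2^n)
Y = 76^3.4 / (26^3.4 + 76^3.4)
Y = 97.46%

97.46%


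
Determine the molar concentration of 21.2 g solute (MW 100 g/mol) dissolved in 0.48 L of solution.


C = (mass / MW) / volume
C = (21.2 / 100) / 0.48
C = 0.4417 M

0.4417 M


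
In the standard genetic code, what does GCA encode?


Standard genetic code lookup.
Codon GCA -> Ala

Ala


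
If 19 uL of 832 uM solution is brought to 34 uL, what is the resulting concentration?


C2 = C1 * V1 / V2
C2 = 832 * 19 / 34
C2 = 464.9412 uM

464.9412 uM


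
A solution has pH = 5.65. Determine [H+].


[H+] = 10^(-pH)
[H+] = 10^(-5.65)
[H+] = 2.239e-06 M

2.239e-06 M


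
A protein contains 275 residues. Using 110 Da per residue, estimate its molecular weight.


MW = n_residues * 110 Da
MW = 275 * 110
MW = 30250 Da

30250 Da


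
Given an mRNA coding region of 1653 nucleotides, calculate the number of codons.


codons = nucleotides / 3
codons = 1653 / 3 = 551

551


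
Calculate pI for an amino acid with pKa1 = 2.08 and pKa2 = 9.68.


pI = (pKa1 + pKa2) / 2
pI = (2.08 + 9.68) / 2
pI = 5.88

5.88


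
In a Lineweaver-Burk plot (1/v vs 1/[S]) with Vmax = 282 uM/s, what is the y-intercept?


y-intercept = 1/Vmax
= 1/282
= 0.0035 s/uM

0.0035 s/uM


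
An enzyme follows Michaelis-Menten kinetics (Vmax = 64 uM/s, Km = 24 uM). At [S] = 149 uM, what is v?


v = Vmax * [S] / (Km + [S])
v = 64 * 149 / (24 + 149)
v = 55.1214 uM/s

55.1214 uM/s


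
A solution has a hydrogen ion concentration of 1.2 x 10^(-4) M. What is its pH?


pH = -log10([H+])
pH = -log10(1.2 x 10^(-4))
pH = 3.9208

3.9208


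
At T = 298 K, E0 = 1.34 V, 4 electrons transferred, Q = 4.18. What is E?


E = E0 - (RT/nF) * ln(Q)
E = 1.34 - (8.314 * 298 / (4 * 96485)) * ln(4.18)
E = 1.3308 V

1.3308 V


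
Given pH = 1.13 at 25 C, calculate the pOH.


pOH = 14 - pH
pOH = 14 - 1.13
pOH = 12.87

12.87


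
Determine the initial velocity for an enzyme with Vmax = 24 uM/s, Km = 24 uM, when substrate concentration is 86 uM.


v = Vmax * [S] / (Km + [S])
v = 24 * 86 / (24 + 86)
v = 18.7636 uM/s

18.7636 uM/s


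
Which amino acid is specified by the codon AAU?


Standard genetic code lookup.
Codon AAU -> Asn

Asn


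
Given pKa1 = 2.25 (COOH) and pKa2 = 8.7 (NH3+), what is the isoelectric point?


pI = (pKa1 + pKa2) / 2
pI = (2.25 + 8.7) / 2
pI = 5.475

5.475


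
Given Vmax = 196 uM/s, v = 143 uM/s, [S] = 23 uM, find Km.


Km = [S] * (Vmax - v) / v
Km = 23 * (196 - 143) / 143
Km = 8.5245 uM

8.5245 uM


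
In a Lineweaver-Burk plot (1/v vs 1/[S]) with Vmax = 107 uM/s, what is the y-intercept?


y-intercept = 1/Vmax
= 1/107
= 0.0093 s/uM

0.0093 s/uM


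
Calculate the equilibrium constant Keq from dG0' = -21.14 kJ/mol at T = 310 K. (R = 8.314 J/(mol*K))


Keq = exp(-dG0 * 1000 / (R * T))
Keq = exp(-(-21.14) * 1000 / (8.314 * 310))
Keq = 3649.1701

3649.1701


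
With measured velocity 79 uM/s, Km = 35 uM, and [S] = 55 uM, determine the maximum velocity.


Vmax = v * (Km + [S]) / [S]
Vmax = 79 * (35 + 55) / 55
Vmax = 129.2727 uM/s

129.2727 uM/s


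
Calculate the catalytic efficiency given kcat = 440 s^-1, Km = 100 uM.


Catalytic efficiency = kcat / Km
= 440 / 100
= 4.4 uM^-1*s^-1

4.4 uM^-1*s^-1


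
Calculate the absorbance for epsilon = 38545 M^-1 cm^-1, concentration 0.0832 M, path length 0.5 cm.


A = epsilon * c * l
A = 38545 * 0.0832 * 0.5
A = 1603.472

1603.472


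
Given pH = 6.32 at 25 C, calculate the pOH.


pOH = 14 - pH
pOH = 14 - 6.32
pOH = 7.68

7.68


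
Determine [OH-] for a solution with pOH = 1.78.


[OH-] = 10^(-pOH)
[OH-] = 10^(-1.78)
[OH-] = 0.0166 M

0.0166 M


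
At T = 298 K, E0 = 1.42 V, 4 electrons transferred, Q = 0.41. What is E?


E = E0 - (RT/nF) * ln(Q)
E = 1.42 - (8.314 * 298 / (4 * 96485)) * ln(0.41)
E = 1.4257 V

1.4257 V


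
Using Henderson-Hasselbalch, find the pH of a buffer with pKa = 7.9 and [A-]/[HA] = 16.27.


pH = pKa + log10([A-]/[HA])
pH = 7.9 + log10(16.27)
pH = 9.1114

9.1114


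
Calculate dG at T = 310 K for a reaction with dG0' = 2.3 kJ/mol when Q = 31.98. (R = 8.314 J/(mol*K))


dG = dG0' + RT * ln(Q) / 1000
dG = 2.3 + 8.314 * 310 * ln(31.98) / 1000
dG = 11.2308 kJ/mol

11.2308 kJ/mol


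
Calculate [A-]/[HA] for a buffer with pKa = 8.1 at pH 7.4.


[A-]/[HA] = 10^(pH - pKa)
= 10^(7.4 - 8.1)
= 0.1995

0.1995


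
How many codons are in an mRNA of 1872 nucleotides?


codons = nucleotides / 3
codons = 1872 / 3 = 624

624


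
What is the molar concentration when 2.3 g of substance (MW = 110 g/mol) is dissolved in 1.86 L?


C = (mass / MW) / volume
C = (2.3 / 110) / 1.86
C = 0.0112 M

0.0112 M


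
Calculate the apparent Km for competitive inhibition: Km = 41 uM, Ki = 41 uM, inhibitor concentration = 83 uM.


Km_app = Km * (1 + [I]/Ki)
Km_app = 41 * (1 + 83/41)
Km_app = 124.0 uM

124.0 uM


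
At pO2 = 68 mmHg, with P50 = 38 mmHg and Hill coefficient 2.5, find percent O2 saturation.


Y = pO2^n / (P50^n + pO2^n)
Y = 68^2.5 / (38^2.5 + 68^2.5)
Y = 81.07%

81.07%


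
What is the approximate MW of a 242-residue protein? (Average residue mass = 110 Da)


MW = n_residues * 110 Da
MW = 242 * 110
MW = 26620 Da

26620 Da


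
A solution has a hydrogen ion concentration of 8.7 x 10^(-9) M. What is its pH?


pH = -log10([H+])
pH = -log10(8.7 x 10^(-9))
pH = 8.0605

8.0605


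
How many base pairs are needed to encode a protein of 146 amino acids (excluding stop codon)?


Each amino acid = 1 codon = 3 bp
bp = 146 * 3 = 438 bp

438 bp


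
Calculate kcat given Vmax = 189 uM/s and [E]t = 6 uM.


kcat = Vmax / [E]t
kcat = 189 / 6
kcat = 31.5 s^-1

31.5 s^-1


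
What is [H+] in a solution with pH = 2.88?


[H+] = 10^(-pH)
[H+] = 10^(-2.88)
[H+] = 0.0013 M

0.0013 M


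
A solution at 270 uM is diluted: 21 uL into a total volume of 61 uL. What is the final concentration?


C2 = C1 * V1 / V2
C2 = 270 * 21 / 61
C2 = 92.9508 uM

92.9508 uM


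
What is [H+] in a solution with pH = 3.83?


[H+] = 10^(-pH)
[H+] = 10^(-3.83)
[H+] = 1.479e-04 M

1.479e-04 M


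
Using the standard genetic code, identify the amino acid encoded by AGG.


Standard genetic code lookup.
Codon AGG -> Arg

Arg


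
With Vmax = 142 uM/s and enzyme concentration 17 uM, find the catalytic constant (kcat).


kcat = Vmax / [E]t
kcat = 142 / 17
kcat = 8.3529 s^-1

8.3529 s^-1


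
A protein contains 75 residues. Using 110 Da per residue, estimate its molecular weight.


MW = n_residues * 110 Da
MW = 75 * 110
MW = 8250 Da

8250 Da


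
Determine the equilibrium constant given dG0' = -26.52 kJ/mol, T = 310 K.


Keq = exp(-dG0 * 1000 / (R * T))
Keq = exp(-(-26.52) * 1000 / (8.314 * 310))
Keq = 29427.3121

29427.3121


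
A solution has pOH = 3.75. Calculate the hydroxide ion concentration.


[OH-] = 10^(-pOH)
[OH-] = 10^(-3.75)
[OH-] = 1.778e-04 M

1.778e-04 M


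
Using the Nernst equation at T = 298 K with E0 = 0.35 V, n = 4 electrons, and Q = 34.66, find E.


E = E0 - (RT/nF) * ln(Q)
E = 0.35 - (8.314 * 298 / (4 * 96485)) * ln(34.66)
E = 0.3272 V

0.3272 V


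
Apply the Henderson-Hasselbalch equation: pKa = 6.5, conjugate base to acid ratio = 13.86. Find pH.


pH = pKa + log10([A-]/[HA])
pH = 6.5 + log10(13.86)
pH = 7.6418

7.6418


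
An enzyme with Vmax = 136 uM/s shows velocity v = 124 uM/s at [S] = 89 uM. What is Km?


Km = [S] * (Vmax - v) / v
Km = 89 * (136 - 124) / 124
Km = 8.6129 uM

8.6129 uM


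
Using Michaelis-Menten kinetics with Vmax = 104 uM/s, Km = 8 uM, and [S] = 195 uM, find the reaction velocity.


v = Vmax * [S] / (Km + [S])
v = 104 * 195 / (8 + 195)
v = 99.9015 uM/s

99.9015 uM/s


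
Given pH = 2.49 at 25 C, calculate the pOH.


pOH = 14 - pH
pOH = 14 - 2.49
pOH = 11.51

11.51


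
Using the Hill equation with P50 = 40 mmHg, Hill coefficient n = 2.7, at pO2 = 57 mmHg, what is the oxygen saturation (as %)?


Y = pO2^n / (P50^n + pO2^n)
Y = 57^2.7 / (40^2.7 + 57^2.7)
Y = 72.24%

72.24%


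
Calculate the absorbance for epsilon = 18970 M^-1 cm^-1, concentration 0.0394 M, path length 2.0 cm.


A = epsilon * c * l
A = 18970 * 0.0394 * 2.0
A = 1494.836

1494.836


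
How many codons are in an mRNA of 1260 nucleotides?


codons = nucleotides / 3
codons = 1260 / 3 = 420

420


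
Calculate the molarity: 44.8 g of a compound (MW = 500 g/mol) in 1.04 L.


C = (mass / MW) / volume
C = (44.8 / 500) / 1.04
C = 0.0862 M

0.0862 M


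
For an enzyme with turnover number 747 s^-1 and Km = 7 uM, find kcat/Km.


Catalytic efficiency = kcat / Km
= 747 / 7
= 106.7143 uM^-1*s^-1

106.7143 uM^-1*s^-1


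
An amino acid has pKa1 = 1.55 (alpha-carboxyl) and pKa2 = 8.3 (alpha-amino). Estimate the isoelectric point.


pI = (pKa1 + pKa2) / 2
pI = (1.55 + 8.3) / 2
pI = 4.925

4.925


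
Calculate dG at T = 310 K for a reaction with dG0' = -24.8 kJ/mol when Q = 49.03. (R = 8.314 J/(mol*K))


dG = dG0' + RT * ln(Q) / 1000
dG = -24.8 + 8.314 * 310 * ln(49.03) / 1000
dG = -14.7679 kJ/mol

-14.7679 kJ/mol


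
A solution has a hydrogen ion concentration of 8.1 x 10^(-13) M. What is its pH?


pH = -log10([H+])
pH = -log10(8.1 x 10^(-13))
pH = 12.0915

12.0915


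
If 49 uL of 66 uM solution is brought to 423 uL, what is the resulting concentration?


C2 = C1 * V1 / V2
C2 = 66 * 49 / 423
C2 = 7.6454 uM

7.6454 uM


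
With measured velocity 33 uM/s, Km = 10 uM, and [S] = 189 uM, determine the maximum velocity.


Vmax = v * (Km + [S]) / [S]
Vmax = 33 * (10 + 189) / 189
Vmax = 34.746 uM/s

34.746 uM/s


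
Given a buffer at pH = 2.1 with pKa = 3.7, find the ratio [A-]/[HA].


[A-]/[HA] = 10^(pH - pKa)
= 10^(2.1 - 3.7)
= 0.0251

0.0251


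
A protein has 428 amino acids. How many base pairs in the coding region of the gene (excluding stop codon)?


Each amino acid = 1 codon = 3 bp
bp = 428 * 3 = 1284 bp

1284 bp


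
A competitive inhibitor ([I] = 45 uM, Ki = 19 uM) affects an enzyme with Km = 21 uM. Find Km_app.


Km_app = Km * (1 + [I]/Ki)
Km_app = 21 * (1 + 45/19)
Km_app = 70.7368 uM

70.7368 uM


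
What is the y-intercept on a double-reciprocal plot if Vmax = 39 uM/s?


y-intercept = 1/Vmax
= 1/39
= 0.0256 s/uM

0.0256 s/uM


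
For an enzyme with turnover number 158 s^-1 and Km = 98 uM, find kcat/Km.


Catalytic efficiency = kcat / Km
= 158 / 98
= 1.6122 uM^-1*s^-1

1.6122 uM^-1*s^-1


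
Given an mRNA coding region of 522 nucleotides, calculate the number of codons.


codons = nucleotides / 3
codons = 522 / 3 = 174

174


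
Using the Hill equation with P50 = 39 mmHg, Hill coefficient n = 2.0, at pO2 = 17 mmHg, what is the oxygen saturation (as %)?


Y = pO2^n / (P50^n + pO2^n)
Y = 17^2.0 / (39^2.0 + 17^2.0)
Y = 15.97%

15.97%


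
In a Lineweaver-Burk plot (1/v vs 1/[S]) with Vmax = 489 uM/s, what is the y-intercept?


y-intercept = 1/Vmax
= 1/489
= 0.002 s/uM

0.002 s/uM


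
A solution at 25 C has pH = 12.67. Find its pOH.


pOH = 14 - pH
pOH = 14 - 12.67
pOH = 1.33

1.33


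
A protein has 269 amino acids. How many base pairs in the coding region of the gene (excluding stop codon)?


Each amino acid = 1 codon = 3 bp
bp = 269 * 3 = 807 bp

807 bp


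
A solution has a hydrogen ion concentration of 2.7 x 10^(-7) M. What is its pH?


pH = -log10([H+])
pH = -log10(2.7 x 10^(-7))
pH = 6.5686

6.5686


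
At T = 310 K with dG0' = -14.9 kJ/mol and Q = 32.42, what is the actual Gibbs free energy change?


dG = dG0' + RT * ln(Q) / 1000
dG = -14.9 + 8.314 * 310 * ln(32.42) / 1000
dG = -5.934 kJ/mol

-5.934 kJ/mol


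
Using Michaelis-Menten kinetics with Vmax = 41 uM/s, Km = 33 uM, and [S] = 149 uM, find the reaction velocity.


v = Vmax * [S] / (Km + [S])
v = 41 * 149 / (33 + 149)
v = 33.5659 uM/s

33.5659 uM/s


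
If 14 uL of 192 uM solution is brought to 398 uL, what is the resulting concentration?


C2 = C1 * V1 / V2
C2 = 192 * 14 / 398
C2 = 6.7538 uM

6.7538 uM


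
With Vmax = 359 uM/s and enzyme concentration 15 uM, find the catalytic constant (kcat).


kcat = Vmax / [E]t
kcat = 359 / 15
kcat = 23.9333 s^-1

23.9333 s^-1


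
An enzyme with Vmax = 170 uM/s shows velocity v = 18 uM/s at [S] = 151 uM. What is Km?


Km = [S] * (Vmax - v) / v
Km = 151 * (170 - 18) / 18
Km = 1275.1111 uM

1275.1111 uM


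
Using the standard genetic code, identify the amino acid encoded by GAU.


Standard genetic code lookup.
Codon GAU -> Asp

Asp


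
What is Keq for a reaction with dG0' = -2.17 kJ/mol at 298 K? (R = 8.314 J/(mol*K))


Keq = exp(-dG0 * 1000 / (R * T))
Keq = exp(-(-2.17) * 1000 / (8.314 * 298))
Keq = 2.4009

2.4009


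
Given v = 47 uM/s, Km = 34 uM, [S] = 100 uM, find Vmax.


Vmax = v * (Km + [S]) / [S]
Vmax = 47 * (34 + 100) / 100
Vmax = 62.98 uM/s

62.98 uM/s


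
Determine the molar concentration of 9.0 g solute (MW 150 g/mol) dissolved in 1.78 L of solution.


C = (mass / MW) / volume
C = (9.0 / 150) / 1.78
C = 0.0337 M

0.0337 M


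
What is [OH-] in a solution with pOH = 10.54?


[OH-] = 10^(-pOH)
[OH-] = 10^(-10.54)
[OH-] = 2.884e-11 M

2.884e-11 M


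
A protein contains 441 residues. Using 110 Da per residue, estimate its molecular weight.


MW = n_residues * 110 Da
MW = 441 * 110
MW = 48510 Da

48510 Da


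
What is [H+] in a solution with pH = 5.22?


[H+] = 10^(-pH)
[H+] = 10^(-5.22)
[H+] = 6.026e-06 M

6.026e-06 M


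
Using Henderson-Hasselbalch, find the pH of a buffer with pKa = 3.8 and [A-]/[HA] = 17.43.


pH = pKa + log10([A-]/[HA])
pH = 3.8 + log10(17.43)
pH = 5.0413

5.0413


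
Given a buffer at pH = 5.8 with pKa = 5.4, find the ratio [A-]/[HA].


[A-]/[HA] = 10^(pH - pKa)
= 10^(5.8 - 5.4)
= 2.5119

2.5119


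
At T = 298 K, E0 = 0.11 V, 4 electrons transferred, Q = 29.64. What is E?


E = E0 - (RT/nF) * ln(Q)
E = 0.11 - (8.314 * 298 / (4 * 96485)) * ln(29.64)
E = 0.0882 V

0.0882 V


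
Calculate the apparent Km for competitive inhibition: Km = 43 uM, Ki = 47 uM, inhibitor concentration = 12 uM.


Km_app = Km * (1 + [I]/Ki)
Km_app = 43 * (1 + 12/47)
Km_app = 53.9787 uM

53.9787 uM


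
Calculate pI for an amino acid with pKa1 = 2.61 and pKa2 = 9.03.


pI = (pKa1 + pKa2) / 2
pI = (2.61 + 9.03) / 2
pI = 5.82

5.82


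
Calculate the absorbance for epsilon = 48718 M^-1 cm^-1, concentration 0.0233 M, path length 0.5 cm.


A = epsilon * c * l
A = 48718 * 0.0233 * 0.5
A = 567.5647

567.5647


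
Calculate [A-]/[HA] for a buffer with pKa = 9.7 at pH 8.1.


[A-]/[HA] = 10^(pH - pKa)
= 10^(8.1 - 9.7)
= 0.0251

0.0251


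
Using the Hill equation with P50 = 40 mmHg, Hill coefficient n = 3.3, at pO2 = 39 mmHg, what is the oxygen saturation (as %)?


Y = pO2^n / (P50^n + pO2^n)
Y = 39^3.3 / (40^3.3 + 39^3.3)
Y = 47.91%

47.91%


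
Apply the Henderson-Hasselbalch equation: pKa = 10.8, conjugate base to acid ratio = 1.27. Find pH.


pH = pKa + log10([A-]/[HA])
pH = 10.8 + log10(1.27)
pH = 10.9038

10.9038


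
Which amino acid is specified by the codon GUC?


Standard genetic code lookup.
Codon GUC -> Val

Val


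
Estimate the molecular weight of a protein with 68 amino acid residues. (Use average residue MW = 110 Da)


MW = n_residues * 110 Da
MW = 68 * 110
MW = 7480 Da

7480 Da


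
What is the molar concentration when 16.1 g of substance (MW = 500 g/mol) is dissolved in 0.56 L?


C = (mass / MW) / volume
C = (16.1 / 500) / 0.56
C = 0.0575 M

0.0575 M


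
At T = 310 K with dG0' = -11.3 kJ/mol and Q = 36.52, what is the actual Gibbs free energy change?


dG = dG0' + RT * ln(Q) / 1000
dG = -11.3 + 8.314 * 310 * ln(36.52) / 1000
dG = -2.0271 kJ/mol

-2.0271 kJ/mol


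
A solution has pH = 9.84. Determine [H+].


[H+] = 10^(-pH)
[H+] = 10^(-9.84)
[H+] = 1.445e-10 M

1.445e-10 M


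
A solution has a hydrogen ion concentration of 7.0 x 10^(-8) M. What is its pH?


pH = -log10([H+])
pH = -log10(7.0 x 10^(-8))
pH = 7.1549

7.1549


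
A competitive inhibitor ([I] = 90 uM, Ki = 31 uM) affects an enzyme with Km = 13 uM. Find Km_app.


Km_app = Km * (1 + [I]/Ki)
Km_app = 13 * (1 + 90/31)
Km_app = 50.7419 uM

50.7419 uM


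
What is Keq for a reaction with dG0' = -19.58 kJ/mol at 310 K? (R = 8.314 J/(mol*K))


Keq = exp(-dG0 * 1000 / (R * T))
Keq = exp(-(-19.58) * 1000 / (8.314 * 310))
Keq = 1992.1701

1992.1701


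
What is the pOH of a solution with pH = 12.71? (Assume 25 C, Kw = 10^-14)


pOH = 14 - pH
pOH = 14 - 12.71
pOH = 1.29

1.29


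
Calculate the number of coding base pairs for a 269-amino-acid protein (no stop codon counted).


Each amino acid = 1 codon = 3 bp
bp = 269 * 3 = 807 bp

807 bp


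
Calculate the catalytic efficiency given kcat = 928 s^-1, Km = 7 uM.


Catalytic efficiency = kcat / Km
= 928 / 7
= 132.5714 uM^-1*s^-1

132.5714 uM^-1*s^-1


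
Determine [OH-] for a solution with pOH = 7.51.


[OH-] = 10^(-pOH)
[OH-] = 10^(-7.51)
[OH-] = 3.090e-08 M

3.090e-08 M


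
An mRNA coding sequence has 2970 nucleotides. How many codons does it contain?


codons = nucleotides / 3
codons = 2970 / 3 = 990

990


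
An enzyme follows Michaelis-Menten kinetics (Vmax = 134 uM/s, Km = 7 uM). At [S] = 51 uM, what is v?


v = Vmax * [S] / (Km + [S])
v = 134 * 51 / (7 + 51)
v = 117.8276 uM/s

117.8276 uM/s


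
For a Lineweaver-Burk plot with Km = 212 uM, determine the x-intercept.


x-intercept = -1/Km
= -1/212
= -0.0047 1/uM

-0.0047 1/uM


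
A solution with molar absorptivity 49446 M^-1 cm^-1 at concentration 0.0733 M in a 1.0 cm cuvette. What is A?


A = epsilon * c * l
A = 49446 * 0.0733 * 1.0
A = 3624.3918

3624.3918


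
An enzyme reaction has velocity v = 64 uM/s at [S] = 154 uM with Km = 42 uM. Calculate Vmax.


Vmax = v * (Km + [S]) / [S]
Vmax = 64 * (42 + 154) / 154
Vmax = 81.4545 uM/s

81.4545 uM/s


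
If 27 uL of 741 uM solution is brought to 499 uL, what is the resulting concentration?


C2 = C1 * V1 / V2
C2 = 741 * 27 / 499
C2 = 40.0942 uM

40.0942 uM


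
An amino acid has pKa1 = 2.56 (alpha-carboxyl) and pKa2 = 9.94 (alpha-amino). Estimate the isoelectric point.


pI = (pKa1 + pKa2) / 2
pI = (2.56 + 9.94) / 2
pI = 6.25

6.25


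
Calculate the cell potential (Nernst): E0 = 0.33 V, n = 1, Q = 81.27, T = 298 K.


E = E0 - (RT/nF) * ln(Q)
E = 0.33 - (8.314 * 298 / (1 * 96485)) * ln(81.27)
E = 0.2171 V

0.2171 V


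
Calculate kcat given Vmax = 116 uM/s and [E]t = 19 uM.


kcat = Vmax / [E]t
kcat = 116 / 19
kcat = 6.1053 s^-1

6.1053 s^-1


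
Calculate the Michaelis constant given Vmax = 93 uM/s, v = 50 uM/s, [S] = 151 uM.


Km = [S] * (Vmax - v) / v
Km = 151 * (93 - 50) / 50
Km = 129.86 uM

129.86 uM


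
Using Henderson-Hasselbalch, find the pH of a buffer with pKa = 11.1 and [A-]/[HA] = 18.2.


pH = pKa + log10([A-]/[HA])
pH = 11.1 + log10(18.2)
pH = 12.3601

12.3601


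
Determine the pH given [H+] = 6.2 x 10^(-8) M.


pH = -log10([H+])
pH = -log10(6.2 x 10^(-8))
pH = 7.2076

7.2076


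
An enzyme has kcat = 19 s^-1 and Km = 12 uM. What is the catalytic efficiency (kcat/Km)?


Catalytic efficiency = kcat / Km
= 19 / 12
= 1.5833 uM^-1*s^-1

1.5833 uM^-1*s^-1


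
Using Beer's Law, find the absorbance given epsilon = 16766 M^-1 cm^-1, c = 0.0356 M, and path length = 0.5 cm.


A = epsilon * c * l
A = 16766 * 0.0356 * 0.5
A = 298.4348

298.4348


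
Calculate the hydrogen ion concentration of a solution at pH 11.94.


[H+] = 10^(-pH)
[H+] = 10^(-11.94)
[H+] = 1.148e-12 M

1.148e-12 M


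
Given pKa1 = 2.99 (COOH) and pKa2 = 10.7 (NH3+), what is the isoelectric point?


pI = (pKa1 + pKa2) / 2
pI = (2.99 + 10.7) / 2
pI = 6.845

6.845


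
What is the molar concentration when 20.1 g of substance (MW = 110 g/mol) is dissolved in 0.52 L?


C = (mass / MW) / volume
C = (20.1 / 110) / 0.52
C = 0.3514 M

0.3514 M


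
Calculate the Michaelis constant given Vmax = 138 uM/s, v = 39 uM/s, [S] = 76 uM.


Km = [S] * (Vmax - v) / v
Km = 76 * (138 - 39) / 39
Km = 192.9231 uM

192.9231 uM


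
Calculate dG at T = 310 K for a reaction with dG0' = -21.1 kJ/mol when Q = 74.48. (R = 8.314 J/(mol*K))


dG = dG0' + RT * ln(Q) / 1000
dG = -21.1 + 8.314 * 310 * ln(74.48) / 1000
dG = -9.9903 kJ/mol

-9.9903 kJ/mol


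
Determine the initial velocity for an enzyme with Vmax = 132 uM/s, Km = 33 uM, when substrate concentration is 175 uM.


v = Vmax * [S] / (Km + [S])
v = 132 * 175 / (33 + 175)
v = 111.0577 uM/s

111.0577 uM/s


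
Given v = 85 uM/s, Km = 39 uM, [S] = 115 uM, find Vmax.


Vmax = v * (Km + [S]) / [S]
Vmax = 85 * (39 + 115) / 115
Vmax = 113.8261 uM/s

113.8261 uM/s


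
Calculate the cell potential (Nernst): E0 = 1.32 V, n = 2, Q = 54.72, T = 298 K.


E = E0 - (RT/nF) * ln(Q)
E = 1.32 - (8.314 * 298 / (2 * 96485)) * ln(54.72)
E = 1.2686 V

1.2686 V


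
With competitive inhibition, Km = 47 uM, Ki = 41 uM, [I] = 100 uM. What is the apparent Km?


Km_app = Km * (1 + [I]/Ki)
Km_app = 47 * (1 + 100/41)
Km_app = 161.6341 uM

161.6341 uM


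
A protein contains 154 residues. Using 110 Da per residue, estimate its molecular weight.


MW = n_residues * 110 Da
MW = 154 * 110
MW = 16940 Da

16940 Da


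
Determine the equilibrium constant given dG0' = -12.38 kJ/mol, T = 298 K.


Keq = exp(-dG0 * 1000 / (R * T))
Keq = exp(-(-12.38) * 1000 / (8.314 * 298))
Keq = 147.9431

147.9431


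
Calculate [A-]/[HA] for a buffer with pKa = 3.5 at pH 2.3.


[A-]/[HA] = 10^(pH - pKa)
= 10^(2.3 - 3.5)
= 0.0631

0.0631


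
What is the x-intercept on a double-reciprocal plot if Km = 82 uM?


x-intercept = -1/Km
= -1/82
= -0.0122 1/uM

-0.0122 1/uM


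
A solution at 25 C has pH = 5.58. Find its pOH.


pOH = 14 - pH
pOH = 14 - 5.58
pOH = 8.42

8.42


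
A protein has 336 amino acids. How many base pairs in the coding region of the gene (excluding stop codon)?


Each amino acid = 1 codon = 3 bp
bp = 336 * 3 = 1008 bp

1008 bp


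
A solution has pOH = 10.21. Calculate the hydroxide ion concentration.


[OH-] = 10^(-pOH)
[OH-] = 10^(-10.21)
[OH-] = 6.166e-11 M

6.166e-11 M


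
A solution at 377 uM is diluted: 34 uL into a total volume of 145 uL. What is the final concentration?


C2 = C1 * V1 / V2
C2 = 377 * 34 / 145
C2 = 88.4 uM

88.4 uM


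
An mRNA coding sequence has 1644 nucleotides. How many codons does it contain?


codons = nucleotides / 3
codons = 1644 / 3 = 548

548


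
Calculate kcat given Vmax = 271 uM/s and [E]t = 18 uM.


kcat = Vmax / [E]t
kcat = 271 / 18
kcat = 15.0556 s^-1

15.0556 s^-1


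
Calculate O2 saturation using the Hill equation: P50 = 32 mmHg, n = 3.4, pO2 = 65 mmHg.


Y = pO2^n / (P50^n + pO2^n)
Y = 65^3.4 / (32^3.4 + 65^3.4)
Y = 91.75%

91.75%


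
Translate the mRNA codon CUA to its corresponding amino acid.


Standard genetic code lookup.
Codon CUA -> Leu

Leu


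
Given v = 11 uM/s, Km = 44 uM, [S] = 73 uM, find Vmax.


Vmax = v * (Km + [S]) / [S]
Vmax = 11 * (44 + 73) / 73
Vmax = 17.6301 uM/s

17.6301 uM/s


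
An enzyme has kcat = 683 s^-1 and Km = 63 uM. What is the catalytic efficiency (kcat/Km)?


Catalytic efficiency = kcat / Km
= 683 / 63
= 10.8413 uM^-1*s^-1

10.8413 uM^-1*s^-1


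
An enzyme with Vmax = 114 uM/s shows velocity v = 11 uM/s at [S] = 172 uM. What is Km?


Km = [S] * (Vmax - v) / v
Km = 172 * (114 - 11) / 11
Km = 1610.5455 uM

1610.5455 uM


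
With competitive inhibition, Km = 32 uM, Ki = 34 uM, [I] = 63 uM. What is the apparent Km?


Km_app = Km * (1 + [I]/Ki)
Km_app = 32 * (1 + 63/34)
Km_app = 91.2941 uM

91.2941 uM


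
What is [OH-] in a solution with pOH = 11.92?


[OH-] = 10^(-pOH)
[OH-] = 10^(-11.92)
[OH-] = 1.202e-12 M

1.202e-12 M


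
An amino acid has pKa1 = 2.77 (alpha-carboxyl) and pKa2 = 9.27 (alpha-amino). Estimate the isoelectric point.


pI = (pKa1 + pKa2) / 2
pI = (2.77 + 9.27) / 2
pI = 6.02

6.02


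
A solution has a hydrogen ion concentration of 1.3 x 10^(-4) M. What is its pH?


pH = -log10([H+])
pH = -log10(1.3 x 10^(-4))
pH = 3.8861

3.8861


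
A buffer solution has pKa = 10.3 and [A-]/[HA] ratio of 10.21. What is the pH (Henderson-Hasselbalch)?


pH = pKa + log10([A-]/[HA])
pH = 10.3 + log10(10.21)
pH = 11.309

11.309


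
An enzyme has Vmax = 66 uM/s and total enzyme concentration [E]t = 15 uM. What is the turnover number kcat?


kcat = Vmax / [E]t
kcat = 66 / 15
kcat = 4.4 s^-1

4.4 s^-1


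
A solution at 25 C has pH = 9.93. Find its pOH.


pOH = 14 - pH
pOH = 14 - 9.93
pOH = 4.07

4.07


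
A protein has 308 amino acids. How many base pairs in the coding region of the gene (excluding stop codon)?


Each amino acid = 1 codon = 3 bp
bp = 308 * 3 = 924 bp

924 bp


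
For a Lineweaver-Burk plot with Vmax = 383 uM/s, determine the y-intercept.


y-intercept = 1/Vmax
= 1/383
= 0.0026 s/uM

0.0026 s/uM


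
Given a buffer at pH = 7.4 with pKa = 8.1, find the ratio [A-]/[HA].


[A-]/[HA] = 10^(pH - pKa)
= 10^(7.4 - 8.1)
= 0.1995

0.1995


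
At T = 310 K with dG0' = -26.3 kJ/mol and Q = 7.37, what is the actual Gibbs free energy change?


dG = dG0' + RT * ln(Q) / 1000
dG = -26.3 + 8.314 * 310 * ln(7.37) / 1000
dG = -21.152 kJ/mol

-21.152 kJ/mol


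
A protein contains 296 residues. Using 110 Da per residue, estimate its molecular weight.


MW = n_residues * 110 Da
MW = 296 * 110
MW = 32560 Da

32560 Da


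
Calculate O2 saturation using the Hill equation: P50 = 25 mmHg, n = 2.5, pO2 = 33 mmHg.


Y = pO2^n / (P50^n + pO2^n)
Y = 33^2.5 / (25^2.5 + 33^2.5)
Y = 66.69%

66.69%


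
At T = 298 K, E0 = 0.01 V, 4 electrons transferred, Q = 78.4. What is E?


E = E0 - (RT/nF) * ln(Q)
E = 0.01 - (8.314 * 298 / (4 * 96485)) * ln(78.4)
E = -0.018 V

-0.018 V


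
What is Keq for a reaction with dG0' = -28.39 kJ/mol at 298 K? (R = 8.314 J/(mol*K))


Keq = exp(-dG0 * 1000 / (R * T))
Keq = exp(-(-28.39) * 1000 / (8.314 * 298))
Keq = 94731.2467

94731.2467


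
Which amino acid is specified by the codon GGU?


Standard genetic code lookup.
Codon GGU -> Gly

Gly


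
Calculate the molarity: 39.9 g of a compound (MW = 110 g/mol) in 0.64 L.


C = (mass / MW) / volume
C = (39.9 / 110) / 0.64
C = 0.5668 M

0.5668 M


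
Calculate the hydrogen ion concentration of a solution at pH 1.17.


[H+] = 10^(-pH)
[H+] = 10^(-1.17)
[H+] = 0.0676 M

0.0676 M


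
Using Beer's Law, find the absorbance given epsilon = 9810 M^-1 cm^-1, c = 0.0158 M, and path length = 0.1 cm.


A = epsilon * c * l
A = 9810 * 0.0158 * 0.1
A = 15.4998

15.4998


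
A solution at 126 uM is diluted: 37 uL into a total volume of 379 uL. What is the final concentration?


C2 = C1 * V1 / V2
C2 = 126 * 37 / 379
C2 = 12.3008 uM

12.3008 uM


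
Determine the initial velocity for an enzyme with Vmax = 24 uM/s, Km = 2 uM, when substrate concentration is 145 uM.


v = Vmax * [S] / (Km + [S])
v = 24 * 145 / (2 + 145)
v = 23.6735 uM/s

23.6735 uM/s


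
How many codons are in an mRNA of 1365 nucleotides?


codons = nucleotides / 3
codons = 1365 / 3 = 455

455


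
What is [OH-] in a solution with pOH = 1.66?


[OH-] = 10^(-pOH)
[OH-] = 10^(-1.66)
[OH-] = 0.0219 M

0.0219 M


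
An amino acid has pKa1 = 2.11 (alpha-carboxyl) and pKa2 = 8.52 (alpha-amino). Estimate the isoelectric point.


pI = (pKa1 + pKa2) / 2
pI = (2.11 + 8.52) / 2
pI = 5.315

5.315


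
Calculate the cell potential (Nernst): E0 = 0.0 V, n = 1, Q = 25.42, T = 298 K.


E = E0 - (RT/nF) * ln(Q)
E = 0.0 - (8.314 * 298 / (1 * 96485)) * ln(25.42)
E = -0.0831 V

-0.0831 V


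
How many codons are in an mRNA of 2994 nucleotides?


codons = nucleotides / 3
codons = 2994 / 3 = 998

998


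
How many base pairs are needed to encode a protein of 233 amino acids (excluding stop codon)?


Each amino acid = 1 codon = 3 bp
bp = 233 * 3 = 699 bp

699 bp


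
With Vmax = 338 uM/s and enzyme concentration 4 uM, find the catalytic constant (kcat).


kcat = Vmax / [E]t
kcat = 338 / 4
kcat = 84.5 s^-1

84.5 s^-1


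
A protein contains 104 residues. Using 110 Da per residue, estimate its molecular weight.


MW = n_residues * 110 Da
MW = 104 * 110
MW = 11440 Da

11440 Da


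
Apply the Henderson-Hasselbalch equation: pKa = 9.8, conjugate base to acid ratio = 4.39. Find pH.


pH = pKa + log10([A-]/[HA])
pH = 9.8 + log10(4.39)
pH = 10.4425

10.4425
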